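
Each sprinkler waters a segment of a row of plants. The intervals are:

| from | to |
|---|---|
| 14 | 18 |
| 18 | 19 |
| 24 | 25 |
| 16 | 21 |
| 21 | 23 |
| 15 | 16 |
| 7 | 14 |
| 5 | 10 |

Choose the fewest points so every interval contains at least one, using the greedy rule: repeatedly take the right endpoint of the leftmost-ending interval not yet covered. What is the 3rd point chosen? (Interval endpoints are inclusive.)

19

Process intervals by earliest right end; each time one isn't hit yet, stab at its right endpoint.
By right end: [5,10]  [7,14]  [15,16]  [14,18]  [18,19]  [16,21]  [21,23]  [24,25]
[5,10] uncovered → point at 10; [15,16] uncovered → point at 16; [18,19] uncovered → point at 19; [21,23] uncovered → point at 23; [24,25] uncovered → point at 25.
Points: 10, 16, 19, 23, 25 (5 total).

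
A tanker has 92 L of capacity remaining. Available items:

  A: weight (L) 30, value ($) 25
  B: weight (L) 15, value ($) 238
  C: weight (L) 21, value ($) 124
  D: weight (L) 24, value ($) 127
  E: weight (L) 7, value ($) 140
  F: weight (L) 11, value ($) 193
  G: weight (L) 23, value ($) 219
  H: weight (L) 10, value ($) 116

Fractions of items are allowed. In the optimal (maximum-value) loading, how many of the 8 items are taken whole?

Ratios (sorted): E 20.00, F 17.55, B 15.87, H 11.60, G 9.52, C 5.90, D 5.29, A 0.83
take E (7 @ 140); take F (11 @ 193); take B (15 @ 238); take H (10 @ 116); take G (23 @ 219); take C (21 @ 124); take 5/24 of D → 26.46. Capacity used 92/92.
6 item(s) taken whole; one partial (take 5/24 of D).

6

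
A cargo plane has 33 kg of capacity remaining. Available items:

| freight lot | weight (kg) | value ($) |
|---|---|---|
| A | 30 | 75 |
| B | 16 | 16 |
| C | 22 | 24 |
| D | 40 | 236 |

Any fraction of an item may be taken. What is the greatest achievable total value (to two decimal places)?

194.70

Order: D (236/40=5.90) > A (75/30=2.50) > C (24/22=1.09) > B (16/16=1.00)
Fill: take 33/40 of D → 194.70; 33/33 used.
Total value = 194.70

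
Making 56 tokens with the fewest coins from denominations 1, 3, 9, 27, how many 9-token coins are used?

56 = 2×27 + 2×1
Count of 9: 0

0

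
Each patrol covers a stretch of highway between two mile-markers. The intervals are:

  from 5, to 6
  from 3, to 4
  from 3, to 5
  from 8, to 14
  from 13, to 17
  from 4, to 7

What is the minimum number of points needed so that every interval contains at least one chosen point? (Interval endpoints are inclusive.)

3

Process intervals by earliest right end; each time one isn't hit yet, stab at its right endpoint.
By right end: [3,4]  [3,5]  [5,6]  [4,7]  [8,14]  [13,17]
[3,4] uncovered → point at 4; [5,6] uncovered → point at 6; [8,14] uncovered → point at 14.
Points: 4, 6, 14 (3 total).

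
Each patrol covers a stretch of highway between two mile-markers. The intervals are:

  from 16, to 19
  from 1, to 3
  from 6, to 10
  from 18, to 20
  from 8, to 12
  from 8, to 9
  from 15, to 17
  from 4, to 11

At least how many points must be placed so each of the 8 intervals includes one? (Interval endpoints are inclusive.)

4

Process intervals by earliest right end; each time one isn't hit yet, stab at its right endpoint.
By right end: [1,3]  [8,9]  [6,10]  [4,11]  [8,12]  [15,17]  [16,19]  [18,20]
[1,3] uncovered → point at 3; [8,9] uncovered → point at 9; [15,17] uncovered → point at 17; [18,20] uncovered → point at 20.
Points: 3, 9, 17, 20 (4 total).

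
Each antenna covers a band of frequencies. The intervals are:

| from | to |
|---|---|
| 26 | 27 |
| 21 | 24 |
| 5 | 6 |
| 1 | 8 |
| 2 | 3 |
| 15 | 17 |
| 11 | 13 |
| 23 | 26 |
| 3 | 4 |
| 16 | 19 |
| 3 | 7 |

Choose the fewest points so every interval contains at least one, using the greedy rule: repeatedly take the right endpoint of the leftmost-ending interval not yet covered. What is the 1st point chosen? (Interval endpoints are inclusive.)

Sorted: [2,3] [3,4] [5,6] [3,7] [1,8] [11,13] [15,17] [16,19] [21,24] [23,26] [26,27]
{[2,3],[3,4]} hit by 3; {[5,6],[3,7],[1,8]} hit by 6; {[11,13]} hit by 13; {[15,17],[16,19]} hit by 17; {[21,24],[23,26]} hit by 24; {[26,27]} hit by 27.
Points: 3, 6, 13, 17, 24, 27 (6 total).

3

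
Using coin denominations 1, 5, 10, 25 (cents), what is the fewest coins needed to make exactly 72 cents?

6

72 = 2×25 + 2×10 + 2×1
Total coins = 2 + 2 + 2 = 6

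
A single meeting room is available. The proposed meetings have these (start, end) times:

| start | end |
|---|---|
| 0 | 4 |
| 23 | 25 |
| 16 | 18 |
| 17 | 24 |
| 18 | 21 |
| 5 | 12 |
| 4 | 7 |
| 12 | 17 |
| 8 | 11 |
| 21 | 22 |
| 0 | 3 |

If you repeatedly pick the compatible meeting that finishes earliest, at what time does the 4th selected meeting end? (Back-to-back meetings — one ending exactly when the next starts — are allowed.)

By end time: (0,3), (0,4), (4,7), (8,11), (5,12), (12,17), (16,18), (18,21), (21,22), (17,24), (23,25).
Pick (0,3); next start ≥ 3 → (4,7); next start ≥ 7 → (8,11); next start ≥ 11 → (12,17); next start ≥ 17 → (18,21); next start ≥ 21 → (21,22); next start ≥ 22 → (23,25).
Selected: (0,3) (4,7) (8,11) (12,17) (18,21) (21,22) (23,25)

17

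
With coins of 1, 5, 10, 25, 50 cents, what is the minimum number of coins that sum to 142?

7

Greedy: take as many of the largest coin as possible, then repeat with the remainder.
142 = 2×50 + 1×25 + 1×10 + 1×5 + 2×1
Total coins = 2 + 1 + 1 + 1 + 2 = 7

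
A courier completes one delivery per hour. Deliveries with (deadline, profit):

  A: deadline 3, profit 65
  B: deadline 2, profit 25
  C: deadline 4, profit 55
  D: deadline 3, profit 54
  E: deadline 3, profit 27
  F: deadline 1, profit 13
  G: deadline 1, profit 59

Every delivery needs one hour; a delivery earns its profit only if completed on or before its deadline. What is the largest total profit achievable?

Profit order: A=65 G=59 C=55 D=54 E=27 B=25 F=13
Assign: A→slot 3, G→slot 1, C→slot 4, D→slot 2, E skipped, B skipped, F skipped.
Slots: [1:G] [2:D] [3:A] [4:C]
Profit = 59 + 54 + 65 + 55 = 233

233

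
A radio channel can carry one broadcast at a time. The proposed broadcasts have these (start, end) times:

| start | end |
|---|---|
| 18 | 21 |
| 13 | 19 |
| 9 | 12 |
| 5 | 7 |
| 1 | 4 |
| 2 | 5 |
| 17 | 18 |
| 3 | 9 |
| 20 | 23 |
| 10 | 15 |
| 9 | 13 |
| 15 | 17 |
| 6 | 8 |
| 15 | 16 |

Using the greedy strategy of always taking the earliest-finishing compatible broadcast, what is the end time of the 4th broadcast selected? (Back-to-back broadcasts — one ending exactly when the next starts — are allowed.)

16

Greedy by earliest finish: after sorting by end time, pick each interval compatible with the last pick.
By end time: (1,4), (2,5), (5,7), (6,8), (3,9), (9,12), (9,13), (10,15), (15,16), (15,17), (17,18), (13,19), (18,21), (20,23).
Pick (1,4); next start ≥ 4 → (5,7); next start ≥ 7 → (9,12); next start ≥ 12 → (15,16); next start ≥ 16 → (17,18); next start ≥ 18 → (18,21).
Selected: (1,4) (5,7) (9,12) (15,16) (17,18) (18,21)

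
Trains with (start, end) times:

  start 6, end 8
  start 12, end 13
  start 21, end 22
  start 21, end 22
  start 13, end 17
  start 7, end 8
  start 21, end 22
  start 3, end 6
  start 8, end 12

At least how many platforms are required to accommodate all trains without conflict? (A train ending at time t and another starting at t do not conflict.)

3

starts: [3, 6, 7, 8, 12, 13, 21, 21, 21]
ends:   [6, 8, 8, 12, 13, 17, 22, 22, 22]
s3→1 e6→0 s6→1 s7→2 e8→1 e8→0 s8→1 e12→0 s12→1 e13→0 s13→1 e17→0 s21→1 s21→2 s21→3  — peak 3.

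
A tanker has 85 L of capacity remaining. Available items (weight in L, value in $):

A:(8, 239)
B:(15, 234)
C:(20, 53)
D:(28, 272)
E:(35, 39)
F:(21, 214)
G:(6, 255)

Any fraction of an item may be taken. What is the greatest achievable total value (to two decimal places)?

Greedy by value/weight ratio, highest first.
Order: G (255/6=42.50) > A (239/8=29.88) > B (234/15=15.60) > F (214/21=10.19) > D (272/28=9.71) > C (53/20=2.65) > E (39/35=1.11)
Fill: take G (6 @ 255) → take A (8 @ 239) → take B (15 @ 234) → take F (21 @ 214) → take D (28 @ 272) → take 7/20 of C → 18.55; 85/85 used.
Total value = 1232.55

1232.55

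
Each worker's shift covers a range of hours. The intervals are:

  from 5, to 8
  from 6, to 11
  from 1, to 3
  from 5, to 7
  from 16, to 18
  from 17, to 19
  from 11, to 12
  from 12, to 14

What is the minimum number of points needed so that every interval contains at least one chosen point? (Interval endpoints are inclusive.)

4

Process intervals by earliest right end; each time one isn't hit yet, stab at its right endpoint.
Sorted: [1,3] [5,7] [5,8] [6,11] [11,12] [12,14] [16,18] [17,19]
{[1,3]} hit by 3; {[5,7],[5,8],[6,11]} hit by 7; {[11,12],[12,14]} hit by 12; {[16,18],[17,19]} hit by 18.
Points: 3, 7, 12, 18 (4 total).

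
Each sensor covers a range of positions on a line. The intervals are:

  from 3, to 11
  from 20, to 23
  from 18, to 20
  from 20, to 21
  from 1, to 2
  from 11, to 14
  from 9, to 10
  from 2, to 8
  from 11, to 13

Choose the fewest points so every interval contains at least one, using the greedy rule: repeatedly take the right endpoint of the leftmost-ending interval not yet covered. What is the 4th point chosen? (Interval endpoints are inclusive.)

20

Process intervals by earliest right end; each time one isn't hit yet, stab at its right endpoint.
Sorted: [1,2] [2,8] [9,10] [3,11] [11,13] [11,14] [18,20] [20,21] [20,23]
{[1,2],[2,8]} hit by 2; {[9,10],[3,11]} hit by 10; {[11,13],[11,14]} hit by 13; {[18,20],[20,21],[20,23]} hit by 20.
Points: 2, 10, 13, 20 (4 total).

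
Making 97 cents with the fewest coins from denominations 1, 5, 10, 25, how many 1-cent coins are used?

2

Use the largest denomination that fits, subtract, and repeat.
97 = 3×25 + 2×10 + 2×1
Count of 1: 2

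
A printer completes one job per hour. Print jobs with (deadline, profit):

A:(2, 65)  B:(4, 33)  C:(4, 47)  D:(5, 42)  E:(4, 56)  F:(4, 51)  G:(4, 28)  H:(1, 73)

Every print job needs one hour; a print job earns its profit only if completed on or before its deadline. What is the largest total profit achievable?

287

By profit: H(d1,73), A(d2,65), E(d4,56), F(d4,51), C(d4,47), D(d5,42), B(d4,33), G(d4,28)
H→slot 1; A→slot 2; E→slot 4; F→slot 3; C skipped; D→slot 5; B skipped; G skipped.
Profit = 73 + 65 + 51 + 56 + 42 = 287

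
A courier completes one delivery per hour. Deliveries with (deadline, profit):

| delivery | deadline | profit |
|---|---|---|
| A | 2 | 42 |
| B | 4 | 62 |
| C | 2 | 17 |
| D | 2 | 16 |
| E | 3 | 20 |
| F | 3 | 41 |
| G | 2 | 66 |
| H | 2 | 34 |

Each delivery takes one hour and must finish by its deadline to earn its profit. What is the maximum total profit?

Profit order: G=66 B=62 A=42 F=41 H=34 E=20 C=17 D=16
Assign: G→slot 2, B→slot 4, A→slot 1, F→slot 3, H skipped, E skipped, C skipped, D skipped.
Slots: [1:A] [2:G] [3:F] [4:B]
Profit = 42 + 66 + 41 + 62 = 211

211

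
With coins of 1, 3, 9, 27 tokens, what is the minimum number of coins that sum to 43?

Use the largest denomination that fits, subtract, and repeat.
43 = 1×27 + 1×9 + 2×3 + 1×1
Total coins = 1 + 1 + 2 + 1 = 5

5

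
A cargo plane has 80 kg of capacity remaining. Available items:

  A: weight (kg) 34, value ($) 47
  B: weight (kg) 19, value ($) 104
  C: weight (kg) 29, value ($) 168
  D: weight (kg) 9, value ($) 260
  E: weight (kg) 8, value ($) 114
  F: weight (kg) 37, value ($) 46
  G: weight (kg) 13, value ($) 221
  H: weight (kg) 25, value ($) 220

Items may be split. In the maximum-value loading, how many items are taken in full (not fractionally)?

Greedy by value/weight ratio, highest first.
Ratios (sorted): D 28.89, G 17.00, E 14.25, H 8.80, C 5.79, B 5.47, A 1.38, F 1.24
take D (9 @ 260); take G (13 @ 221); take E (8 @ 114); take H (25 @ 220); take 25/29 of C → 144.83. Capacity used 80/80.
4 item(s) taken whole; one partial (take 25/29 of C).

4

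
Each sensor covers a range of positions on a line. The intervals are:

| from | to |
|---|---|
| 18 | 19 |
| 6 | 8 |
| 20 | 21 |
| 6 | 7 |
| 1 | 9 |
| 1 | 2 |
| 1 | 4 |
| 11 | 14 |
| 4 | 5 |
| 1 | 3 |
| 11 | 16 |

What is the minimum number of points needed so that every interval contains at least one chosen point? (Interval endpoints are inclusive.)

By right end: [1,2]  [1,3]  [1,4]  [4,5]  [6,7]  [6,8]  [1,9]  [11,14]  [11,16]  [18,19]  [20,21]
[1,2] uncovered → point at 2; [4,5] uncovered → point at 5; [6,7] uncovered → point at 7; [11,14] uncovered → point at 14; [18,19] uncovered → point at 19; [20,21] uncovered → point at 21.
Points: 2, 5, 7, 14, 19, 21 (6 total).

6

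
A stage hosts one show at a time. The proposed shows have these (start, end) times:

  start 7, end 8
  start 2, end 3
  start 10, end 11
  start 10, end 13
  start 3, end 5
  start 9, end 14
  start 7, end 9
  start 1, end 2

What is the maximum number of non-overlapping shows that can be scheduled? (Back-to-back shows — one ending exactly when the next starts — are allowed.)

Sorted by end: (1,2)  (2,3)  (3,5)  (7,8)  (7,9)  (10,11)  (10,13)  (9,14)
take (1,2); take (2,3); take (3,5); take (7,8); take (10,11).
Selected 5 shows.

5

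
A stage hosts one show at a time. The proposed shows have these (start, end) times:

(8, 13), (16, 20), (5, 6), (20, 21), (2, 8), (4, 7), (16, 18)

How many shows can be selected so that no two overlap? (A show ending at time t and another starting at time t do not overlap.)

4

Sort by end time and greedily take each interval whose start is ≥ the last chosen end.
By end time: (5,6), (4,7), (2,8), (8,13), (16,18), (16,20), (20,21).
Pick (5,6); next start ≥ 6 → (8,13); next start ≥ 13 → (16,18); next start ≥ 18 → (20,21).
Selected 4 shows.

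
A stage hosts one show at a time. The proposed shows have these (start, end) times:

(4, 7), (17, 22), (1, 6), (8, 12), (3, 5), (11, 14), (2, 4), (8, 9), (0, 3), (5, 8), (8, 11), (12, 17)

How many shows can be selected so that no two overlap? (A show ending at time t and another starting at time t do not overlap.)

Sort by end time and greedily take each interval whose start is ≥ the last chosen end.
By end time: (0,3), (2,4), (3,5), (1,6), (4,7), (5,8), (8,9), (8,11), (8,12), (11,14), (12,17), (17,22).
Pick (0,3); next start ≥ 3 → (3,5); next start ≥ 5 → (5,8); next start ≥ 8 → (8,9); next start ≥ 9 → (11,14); next start ≥ 14 → (17,22).
Selected 6 shows.

6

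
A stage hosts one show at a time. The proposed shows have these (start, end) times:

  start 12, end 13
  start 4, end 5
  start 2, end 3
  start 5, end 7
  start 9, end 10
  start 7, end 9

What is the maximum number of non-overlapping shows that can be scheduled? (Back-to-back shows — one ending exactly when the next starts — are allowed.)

Greedy by earliest finish: after sorting by end time, pick each interval compatible with the last pick.
By end time: (2,3), (4,5), (5,7), (7,9), (9,10), (12,13).
Pick (2,3); next start ≥ 3 → (4,5); next start ≥ 5 → (5,7); next start ≥ 7 → (7,9); next start ≥ 9 → (9,10); next start ≥ 10 → (12,13).
Selected 6 shows.

6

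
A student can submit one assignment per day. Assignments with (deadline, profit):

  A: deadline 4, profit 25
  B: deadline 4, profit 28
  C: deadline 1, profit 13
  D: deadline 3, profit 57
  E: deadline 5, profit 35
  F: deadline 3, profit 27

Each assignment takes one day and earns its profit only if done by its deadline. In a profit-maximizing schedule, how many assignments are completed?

Sort by profit descending; place each in the latest free slot ≤ its deadline.
By profit: D(d3,57), E(d5,35), B(d4,28), F(d3,27), A(d4,25), C(d1,13)
D→slot 3; E→slot 5; B→slot 4; F→slot 2; A→slot 1; C skipped.
5 of 6 scheduled.

5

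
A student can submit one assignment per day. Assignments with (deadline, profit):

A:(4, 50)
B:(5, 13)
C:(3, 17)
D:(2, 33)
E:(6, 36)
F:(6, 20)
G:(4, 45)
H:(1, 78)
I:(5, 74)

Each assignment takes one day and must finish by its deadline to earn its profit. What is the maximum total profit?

Take jobs in profit order; each goes to the latest open slot no later than its deadline.
Profit order: H=78 I=74 A=50 G=45 E=36 D=33 F=20 C=17 B=13
Assign: H→slot 1, I→slot 5, A→slot 4, G→slot 3, E→slot 6, D→slot 2, F skipped, C skipped, B skipped.
Slots: [1:H] [2:D] [3:G] [4:A] [5:I] [6:E]
Profit = 78 + 33 + 45 + 50 + 74 + 36 = 316

316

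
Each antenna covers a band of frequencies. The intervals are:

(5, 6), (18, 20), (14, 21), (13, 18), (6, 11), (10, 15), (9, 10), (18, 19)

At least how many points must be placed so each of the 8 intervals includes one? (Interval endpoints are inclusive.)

3

By right end: [5,6]  [9,10]  [6,11]  [10,15]  [13,18]  [18,19]  [18,20]  [14,21]
[5,6] uncovered → point at 6; [9,10] uncovered → point at 10; [13,18] uncovered → point at 18.
Points: 6, 10, 18 (3 total).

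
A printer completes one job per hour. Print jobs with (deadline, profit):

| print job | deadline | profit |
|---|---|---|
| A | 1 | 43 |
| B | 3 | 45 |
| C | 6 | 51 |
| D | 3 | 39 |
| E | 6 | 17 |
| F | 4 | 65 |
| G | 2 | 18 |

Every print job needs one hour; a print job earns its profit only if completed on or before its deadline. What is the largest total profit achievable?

Sort by profit descending; place each in the latest free slot ≤ its deadline.
Profit order: F=65 C=51 B=45 A=43 D=39 G=18 E=17
Assign: F→slot 4, C→slot 6, B→slot 3, A→slot 1, D→slot 2, G skipped, E→slot 5.
Slots: [1:A] [2:D] [3:B] [4:F] [5:E] [6:C]
Profit = 43 + 39 + 45 + 65 + 17 + 51 = 260

260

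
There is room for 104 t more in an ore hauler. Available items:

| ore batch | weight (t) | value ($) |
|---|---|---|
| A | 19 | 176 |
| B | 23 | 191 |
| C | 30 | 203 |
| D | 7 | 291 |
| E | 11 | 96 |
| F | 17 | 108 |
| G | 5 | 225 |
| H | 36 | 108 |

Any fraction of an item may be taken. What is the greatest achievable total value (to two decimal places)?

1239.18

Sort by value per unit weight and fill in that order.
Order: G (225/5=45.00) > D (291/7=41.57) > A (176/19=9.26) > E (96/11=8.73) > B (191/23=8.30) > C (203/30=6.77) > F (108/17=6.35) > H (108/36=3.00)
Fill: take G (5 @ 225) → take D (7 @ 291) → take A (19 @ 176) → take E (11 @ 96) → take B (23 @ 191) → take C (30 @ 203) → take 9/17 of F → 57.18; 104/104 used.
Total value = 1239.18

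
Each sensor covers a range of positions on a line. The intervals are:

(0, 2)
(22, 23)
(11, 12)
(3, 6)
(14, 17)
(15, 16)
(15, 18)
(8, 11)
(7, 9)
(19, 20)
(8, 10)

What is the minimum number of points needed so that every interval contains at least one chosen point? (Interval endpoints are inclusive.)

7

By right end: [0,2]  [3,6]  [7,9]  [8,10]  [8,11]  [11,12]  [15,16]  [14,17]  [15,18]  [19,20]  [22,23]
[0,2] uncovered → point at 2; [3,6] uncovered → point at 6; [7,9] uncovered → point at 9; [11,12] uncovered → point at 12; [15,16] uncovered → point at 16; [19,20] uncovered → point at 20; [22,23] uncovered → point at 23.
Points: 2, 6, 9, 12, 16, 20, 23 (7 total).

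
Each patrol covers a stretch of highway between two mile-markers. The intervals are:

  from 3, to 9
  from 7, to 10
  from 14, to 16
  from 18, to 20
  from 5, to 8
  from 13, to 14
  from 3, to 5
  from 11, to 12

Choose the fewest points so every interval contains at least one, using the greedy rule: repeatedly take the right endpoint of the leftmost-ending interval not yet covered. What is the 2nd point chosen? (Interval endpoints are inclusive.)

Process intervals by earliest right end; each time one isn't hit yet, stab at its right endpoint.
By right end: [3,5]  [5,8]  [3,9]  [7,10]  [11,12]  [13,14]  [14,16]  [18,20]
[3,5] uncovered → point at 5; [7,10] uncovered → point at 10; [11,12] uncovered → point at 12; [13,14] uncovered → point at 14; [18,20] uncovered → point at 20.
Points: 5, 10, 12, 14, 20 (5 total).

10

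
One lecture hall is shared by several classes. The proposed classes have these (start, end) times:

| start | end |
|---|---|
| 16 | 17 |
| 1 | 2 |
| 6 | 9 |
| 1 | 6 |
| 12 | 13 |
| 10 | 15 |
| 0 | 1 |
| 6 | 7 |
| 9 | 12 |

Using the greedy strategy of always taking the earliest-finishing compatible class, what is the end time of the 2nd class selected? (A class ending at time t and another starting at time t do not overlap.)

Order by finish time; keep every interval that doesn't clash with the previous kept one.
Sorted by end: (0,1)  (1,2)  (1,6)  (6,7)  (6,9)  (9,12)  (12,13)  (10,15)  (16,17)
take (0,1); take (1,2); take (6,7); take (9,12); take (12,13); take (16,17).
Selected: (0,1) (1,2) (6,7) (9,12) (12,13) (16,17)

2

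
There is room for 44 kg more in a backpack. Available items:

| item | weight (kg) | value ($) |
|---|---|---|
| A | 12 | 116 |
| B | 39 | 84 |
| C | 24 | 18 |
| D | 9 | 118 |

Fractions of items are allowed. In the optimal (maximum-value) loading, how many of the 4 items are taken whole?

2

Ratios (sorted): D 13.11, A 9.67, B 2.15, C 0.75
take D (9 @ 118); take A (12 @ 116); take 23/39 of B → 49.54. Capacity used 44/44.
2 item(s) taken whole; one partial (take 23/39 of B).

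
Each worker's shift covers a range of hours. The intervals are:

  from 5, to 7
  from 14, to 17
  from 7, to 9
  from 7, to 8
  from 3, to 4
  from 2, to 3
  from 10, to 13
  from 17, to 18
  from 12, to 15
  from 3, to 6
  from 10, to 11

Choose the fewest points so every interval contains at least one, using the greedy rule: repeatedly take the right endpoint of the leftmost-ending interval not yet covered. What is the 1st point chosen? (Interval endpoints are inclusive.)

Process intervals by earliest right end; each time one isn't hit yet, stab at its right endpoint.
Sorted: [2,3] [3,4] [3,6] [5,7] [7,8] [7,9] [10,11] [10,13] [12,15] [14,17] [17,18]
{[2,3],[3,4],[3,6]} hit by 3; {[5,7],[7,8],[7,9]} hit by 7; {[10,11],[10,13]} hit by 11; {[12,15],[14,17]} hit by 15; {[17,18]} hit by 18.
Points: 3, 7, 11, 15, 18 (5 total).

3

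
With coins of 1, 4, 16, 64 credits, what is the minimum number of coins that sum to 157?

Greedy: take as many of the largest coin as possible, then repeat with the remainder.
157 − 2×64→29 − 1×16→13 − 3×4→1 − 1×1→0
Total coins = 2 + 1 + 3 + 1 = 7

7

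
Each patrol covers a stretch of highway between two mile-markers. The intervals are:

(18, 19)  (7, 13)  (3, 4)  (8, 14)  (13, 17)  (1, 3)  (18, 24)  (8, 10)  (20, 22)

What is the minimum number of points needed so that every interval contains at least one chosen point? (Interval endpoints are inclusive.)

Sort by right endpoint; whenever an interval is uncovered, place a point at its right end.
Sorted: [1,3] [3,4] [8,10] [7,13] [8,14] [13,17] [18,19] [20,22] [18,24]
{[1,3],[3,4]} hit by 3; {[8,10],[7,13],[8,14]} hit by 10; {[13,17]} hit by 17; {[18,19]} hit by 19; {[20,22],[18,24]} hit by 22.
Points: 3, 10, 17, 19, 22 (5 total).

5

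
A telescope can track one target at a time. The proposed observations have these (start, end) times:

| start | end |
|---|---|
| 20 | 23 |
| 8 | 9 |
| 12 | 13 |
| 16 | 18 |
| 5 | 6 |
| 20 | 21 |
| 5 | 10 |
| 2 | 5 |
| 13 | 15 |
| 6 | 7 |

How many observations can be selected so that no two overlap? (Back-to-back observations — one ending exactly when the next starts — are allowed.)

8

Greedy by earliest finish: after sorting by end time, pick each interval compatible with the last pick.
By end time: (2,5), (5,6), (6,7), (8,9), (5,10), (12,13), (13,15), (16,18), (20,21), (20,23).
Pick (2,5); next start ≥ 5 → (5,6); next start ≥ 6 → (6,7); next start ≥ 7 → (8,9); next start ≥ 9 → (12,13); next start ≥ 13 → (13,15); next start ≥ 15 → (16,18); next start ≥ 18 → (20,21).
Selected 8 observations.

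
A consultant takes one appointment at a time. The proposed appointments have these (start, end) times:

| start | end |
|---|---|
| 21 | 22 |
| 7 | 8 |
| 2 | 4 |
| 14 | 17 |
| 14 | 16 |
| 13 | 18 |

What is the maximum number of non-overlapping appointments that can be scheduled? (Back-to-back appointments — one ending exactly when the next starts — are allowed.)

4

Sort by end time and greedily take each interval whose start is ≥ the last chosen end.
By end time: (2,4), (7,8), (14,16), (14,17), (13,18), (21,22).
Pick (2,4); next start ≥ 4 → (7,8); next start ≥ 8 → (14,16); next start ≥ 16 → (21,22).
Selected 4 appointments.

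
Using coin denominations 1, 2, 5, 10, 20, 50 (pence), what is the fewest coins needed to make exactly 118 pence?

118 = 2×50 + 1×10 + 1×5 + 1×2 + 1×1
Total coins = 2 + 1 + 1 + 1 + 1 = 6

6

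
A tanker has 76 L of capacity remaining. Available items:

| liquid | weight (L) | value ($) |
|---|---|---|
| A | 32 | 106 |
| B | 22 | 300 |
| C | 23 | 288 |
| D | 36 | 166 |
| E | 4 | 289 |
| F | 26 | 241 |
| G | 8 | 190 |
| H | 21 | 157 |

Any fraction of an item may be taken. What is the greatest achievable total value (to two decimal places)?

1243.12

Sort by value per unit weight and fill in that order.
Ratios (sorted): E 72.25, G 23.75, B 13.64, C 12.52, F 9.27, H 7.48, D 4.61, A 3.31
take E (4 @ 289); take G (8 @ 190); take B (22 @ 300); take C (23 @ 288); take 19/26 of F → 176.12. Capacity used 76/76.
Total value = 1243.12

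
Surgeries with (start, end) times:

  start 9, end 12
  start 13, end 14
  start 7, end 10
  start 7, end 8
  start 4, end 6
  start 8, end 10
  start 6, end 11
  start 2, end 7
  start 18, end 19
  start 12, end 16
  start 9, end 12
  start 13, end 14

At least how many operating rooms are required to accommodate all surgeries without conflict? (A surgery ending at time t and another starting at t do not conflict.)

The answer is the maximum number of intervals overlapping at any instant.
Events (time:±→running): 2:+→1 4:+→2 6:-→1 6:+→2 7:-→1 7:+→2 7:+→3 8:-→2 8:+→3 9:+→4 9:+→5 … peak 5.

5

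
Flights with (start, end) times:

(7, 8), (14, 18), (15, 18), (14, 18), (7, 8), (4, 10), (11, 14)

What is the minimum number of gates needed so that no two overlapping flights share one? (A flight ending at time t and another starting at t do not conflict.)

3

Count concurrent intervals with a sweep; the peak is the room count.
Events (time:±→running): 4:+→1 7:+→2 7:+→3 … peak 3.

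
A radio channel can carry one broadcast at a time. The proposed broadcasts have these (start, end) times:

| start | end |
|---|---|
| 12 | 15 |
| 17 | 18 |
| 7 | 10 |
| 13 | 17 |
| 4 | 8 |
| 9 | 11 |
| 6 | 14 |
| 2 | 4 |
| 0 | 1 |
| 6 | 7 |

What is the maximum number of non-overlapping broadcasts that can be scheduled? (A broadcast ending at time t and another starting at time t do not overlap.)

6

Greedy by earliest finish: after sorting by end time, pick each interval compatible with the last pick.
By end time: (0,1), (2,4), (6,7), (4,8), (7,10), (9,11), (6,14), (12,15), (13,17), (17,18).
Pick (0,1); next start ≥ 1 → (2,4); next start ≥ 4 → (6,7); next start ≥ 7 → (7,10); next start ≥ 10 → (12,15); next start ≥ 15 → (17,18).
Selected 6 broadcasts.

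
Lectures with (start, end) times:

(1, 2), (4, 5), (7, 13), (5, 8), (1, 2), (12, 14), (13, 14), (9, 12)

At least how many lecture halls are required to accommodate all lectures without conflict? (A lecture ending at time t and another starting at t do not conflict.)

2

Events (time:±→running): 1:+→1 1:+→2 … peak 2.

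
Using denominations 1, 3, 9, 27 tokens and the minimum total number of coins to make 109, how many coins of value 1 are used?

Greedy: take as many of the largest coin as possible, then repeat with the remainder.
109 = 4×27 + 1×1
Count of 1: 1

1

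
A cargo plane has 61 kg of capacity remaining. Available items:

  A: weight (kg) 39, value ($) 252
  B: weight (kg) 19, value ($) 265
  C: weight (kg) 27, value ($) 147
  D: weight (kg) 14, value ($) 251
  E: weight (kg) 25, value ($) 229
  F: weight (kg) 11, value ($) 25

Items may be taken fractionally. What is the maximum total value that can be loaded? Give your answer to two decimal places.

Order: D (251/14=17.93) > B (265/19=13.95) > E (229/25=9.16) > A (252/39=6.46) > C (147/27=5.44) > F (25/11=2.27)
Fill: take D (14 @ 251) → take B (19 @ 265) → take E (25 @ 229) → take 3/39 of A → 19.38; 61/61 used.
Total value = 764.38

764.38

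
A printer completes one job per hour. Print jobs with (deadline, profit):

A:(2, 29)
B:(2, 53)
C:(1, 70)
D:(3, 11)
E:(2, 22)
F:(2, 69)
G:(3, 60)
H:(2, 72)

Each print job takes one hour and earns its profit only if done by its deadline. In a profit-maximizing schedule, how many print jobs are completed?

Sort by profit descending; place each in the latest free slot ≤ its deadline.
By profit: H(d2,72), C(d1,70), F(d2,69), G(d3,60), B(d2,53), A(d2,29), E(d2,22), D(d3,11)
H→slot 2; C→slot 1; F skipped; G→slot 3; B skipped; A skipped; E skipped; D skipped.
3 of 8 scheduled.

3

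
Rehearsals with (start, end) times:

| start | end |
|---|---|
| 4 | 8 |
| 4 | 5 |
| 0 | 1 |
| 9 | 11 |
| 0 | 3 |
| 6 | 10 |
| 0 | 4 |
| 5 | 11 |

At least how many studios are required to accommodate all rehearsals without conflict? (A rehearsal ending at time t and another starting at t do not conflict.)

3

Count concurrent intervals with a sweep; the peak is the room count.
Events (time:±→running): 0:+→1 0:+→2 0:+→3 … peak 3.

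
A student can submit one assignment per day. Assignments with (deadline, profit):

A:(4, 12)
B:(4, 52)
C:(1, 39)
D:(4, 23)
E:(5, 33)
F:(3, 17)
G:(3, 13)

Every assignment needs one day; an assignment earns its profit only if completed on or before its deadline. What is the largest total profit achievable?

164

Take jobs in profit order; each goes to the latest open slot no later than its deadline.
By profit: B(d4,52), C(d1,39), E(d5,33), D(d4,23), F(d3,17), G(d3,13), A(d4,12)
B→slot 4; C→slot 1; E→slot 5; D→slot 3; F→slot 2; G skipped; A skipped.
Profit = 39 + 17 + 23 + 52 + 33 = 164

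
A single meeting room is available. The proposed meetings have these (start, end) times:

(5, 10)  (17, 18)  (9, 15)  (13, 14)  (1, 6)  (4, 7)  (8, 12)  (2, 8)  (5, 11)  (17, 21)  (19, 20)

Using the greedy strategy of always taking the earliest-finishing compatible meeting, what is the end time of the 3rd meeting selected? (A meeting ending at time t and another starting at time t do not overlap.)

Greedy by earliest finish: after sorting by end time, pick each interval compatible with the last pick.
By end time: (1,6), (4,7), (2,8), (5,10), (5,11), (8,12), (13,14), (9,15), (17,18), (19,20), (17,21).
Pick (1,6); next start ≥ 6 → (8,12); next start ≥ 12 → (13,14); next start ≥ 14 → (17,18); next start ≥ 18 → (19,20).
Selected: (1,6) (8,12) (13,14) (17,18) (19,20)

14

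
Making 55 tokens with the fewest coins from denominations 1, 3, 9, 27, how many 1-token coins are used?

1

Use the largest denomination that fits, subtract, and repeat.
55 = 2×27 + 1×1
Count of 1: 1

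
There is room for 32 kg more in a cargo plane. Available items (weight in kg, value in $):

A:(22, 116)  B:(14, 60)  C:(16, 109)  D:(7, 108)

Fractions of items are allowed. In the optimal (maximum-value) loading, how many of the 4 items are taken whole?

2

Sort by value per unit weight and fill in that order.
Order: D (108/7=15.43) > C (109/16=6.81) > A (116/22=5.27) > B (60/14=4.29)
Fill: take D (7 @ 108) → take C (16 @ 109) → take 9/22 of A → 47.45; 32/32 used.
2 item(s) taken whole; one partial (take 9/22 of A).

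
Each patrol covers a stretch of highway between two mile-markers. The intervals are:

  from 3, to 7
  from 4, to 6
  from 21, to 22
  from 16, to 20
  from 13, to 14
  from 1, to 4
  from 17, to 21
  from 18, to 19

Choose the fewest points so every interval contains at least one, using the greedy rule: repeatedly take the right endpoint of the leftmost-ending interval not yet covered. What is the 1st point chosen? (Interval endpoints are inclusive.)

Process intervals by earliest right end; each time one isn't hit yet, stab at its right endpoint.
Sorted: [1,4] [4,6] [3,7] [13,14] [18,19] [16,20] [17,21] [21,22]
{[1,4],[4,6],[3,7]} hit by 4; {[13,14]} hit by 14; {[18,19],[16,20],[17,21]} hit by 19; {[21,22]} hit by 22.
Points: 4, 14, 19, 22 (4 total).

4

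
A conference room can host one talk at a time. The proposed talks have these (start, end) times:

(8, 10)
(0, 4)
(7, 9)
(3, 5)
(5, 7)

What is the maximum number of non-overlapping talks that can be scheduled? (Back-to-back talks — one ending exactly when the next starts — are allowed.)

3

Sort by end time and greedily take each interval whose start is ≥ the last chosen end.
By end time: (0,4), (3,5), (5,7), (7,9), (8,10).
Pick (0,4); next start ≥ 4 → (5,7); next start ≥ 7 → (7,9).
Selected 3 talks.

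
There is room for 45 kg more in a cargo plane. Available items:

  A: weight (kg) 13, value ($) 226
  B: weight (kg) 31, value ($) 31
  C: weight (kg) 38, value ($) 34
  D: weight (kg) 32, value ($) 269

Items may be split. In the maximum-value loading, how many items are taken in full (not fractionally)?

2

Greedy by value/weight ratio, highest first.
Order: A (226/13=17.38) > D (269/32=8.41) > B (31/31=1.00) > C (34/38=0.89)
Fill: take A (13 @ 226) → take D (32 @ 269); 45/45 used.
2 item(s) taken whole.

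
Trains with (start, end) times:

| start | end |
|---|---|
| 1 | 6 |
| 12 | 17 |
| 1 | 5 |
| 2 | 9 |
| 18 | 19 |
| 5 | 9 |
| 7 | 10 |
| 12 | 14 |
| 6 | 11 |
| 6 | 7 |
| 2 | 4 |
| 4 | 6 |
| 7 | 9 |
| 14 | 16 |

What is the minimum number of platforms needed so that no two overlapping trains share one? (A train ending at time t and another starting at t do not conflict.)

5

Events (time:±→running): 1:+→1 1:+→2 2:+→3 2:+→4 4:-→3 4:+→4 5:-→3 5:+→4 6:-→3 6:-→2 6:+→3 6:+→4 7:-→3 7:+→4 7:+→5 … peak 5.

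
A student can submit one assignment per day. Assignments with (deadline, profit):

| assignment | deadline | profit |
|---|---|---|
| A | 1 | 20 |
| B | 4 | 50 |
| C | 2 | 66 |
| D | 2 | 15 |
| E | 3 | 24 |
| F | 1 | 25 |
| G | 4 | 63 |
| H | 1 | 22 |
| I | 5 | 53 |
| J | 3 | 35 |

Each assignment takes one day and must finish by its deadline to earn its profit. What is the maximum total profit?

267

Profit order: C=66 G=63 I=53 B=50 J=35 F=25 E=24 H=22 A=20 D=15
Assign: C→slot 2, G→slot 4, I→slot 5, B→slot 3, J→slot 1, F skipped, E skipped, H skipped, A skipped, D skipped.
Slots: [1:J] [2:C] [3:B] [4:G] [5:I]
Profit = 35 + 66 + 50 + 63 + 53 = 267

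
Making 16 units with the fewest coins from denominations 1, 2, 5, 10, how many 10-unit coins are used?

1

Greedy: take as many of the largest coin as possible, then repeat with the remainder.
16 = 1×10 + 1×5 + 1×1
Count of 10: 1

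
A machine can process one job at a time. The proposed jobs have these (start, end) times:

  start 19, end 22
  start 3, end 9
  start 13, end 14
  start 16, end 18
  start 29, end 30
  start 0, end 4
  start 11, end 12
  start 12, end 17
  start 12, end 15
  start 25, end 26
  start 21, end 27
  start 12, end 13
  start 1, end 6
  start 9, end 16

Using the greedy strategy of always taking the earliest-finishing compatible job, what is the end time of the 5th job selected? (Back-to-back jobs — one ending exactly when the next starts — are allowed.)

Greedy by earliest finish: after sorting by end time, pick each interval compatible with the last pick.
By end time: (0,4), (1,6), (3,9), (11,12), (12,13), (13,14), (12,15), (9,16), (12,17), (16,18), (19,22), (25,26), (21,27), (29,30).
Pick (0,4); next start ≥ 4 → (11,12); next start ≥ 12 → (12,13); next start ≥ 13 → (13,14); next start ≥ 14 → (16,18); next start ≥ 18 → (19,22); next start ≥ 22 → (25,26); next start ≥ 26 → (29,30).
Selected: (0,4) (11,12) (12,13) (13,14) (16,18) (19,22) (25,26) (29,30)

18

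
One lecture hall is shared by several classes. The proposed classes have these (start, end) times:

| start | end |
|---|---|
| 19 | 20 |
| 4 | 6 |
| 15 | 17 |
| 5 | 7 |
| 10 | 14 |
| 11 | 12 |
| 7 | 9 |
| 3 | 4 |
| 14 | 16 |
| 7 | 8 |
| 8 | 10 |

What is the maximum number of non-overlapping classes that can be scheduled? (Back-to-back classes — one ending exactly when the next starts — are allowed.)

Order by finish time; keep every interval that doesn't clash with the previous kept one.
By end time: (3,4), (4,6), (5,7), (7,8), (7,9), (8,10), (11,12), (10,14), (14,16), (15,17), (19,20).
Pick (3,4); next start ≥ 4 → (4,6); next start ≥ 6 → (7,8); next start ≥ 8 → (8,10); next start ≥ 10 → (11,12); next start ≥ 12 → (14,16); next start ≥ 16 → (19,20).
Selected 7 classes.

7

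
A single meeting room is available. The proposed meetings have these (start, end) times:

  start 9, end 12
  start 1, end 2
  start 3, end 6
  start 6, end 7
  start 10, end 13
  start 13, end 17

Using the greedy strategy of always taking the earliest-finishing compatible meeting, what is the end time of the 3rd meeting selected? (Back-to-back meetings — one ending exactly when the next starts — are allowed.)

Sorted by end: (1,2)  (3,6)  (6,7)  (9,12)  (10,13)  (13,17)
take (1,2); take (3,6); take (6,7); take (9,12); skip (10,13); take (13,17).
Selected: (1,2) (3,6) (6,7) (9,12) (13,17)

7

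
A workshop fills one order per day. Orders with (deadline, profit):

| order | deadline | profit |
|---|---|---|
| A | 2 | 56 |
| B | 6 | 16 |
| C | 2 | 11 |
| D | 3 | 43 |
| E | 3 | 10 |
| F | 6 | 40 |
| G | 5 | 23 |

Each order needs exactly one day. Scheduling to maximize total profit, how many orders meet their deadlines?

Take jobs in profit order; each goes to the latest open slot no later than its deadline.
By profit: A(d2,56), D(d3,43), F(d6,40), G(d5,23), B(d6,16), C(d2,11), E(d3,10)
A→slot 2; D→slot 3; F→slot 6; G→slot 5; B→slot 4; C→slot 1; E skipped.
6 of 7 scheduled.

6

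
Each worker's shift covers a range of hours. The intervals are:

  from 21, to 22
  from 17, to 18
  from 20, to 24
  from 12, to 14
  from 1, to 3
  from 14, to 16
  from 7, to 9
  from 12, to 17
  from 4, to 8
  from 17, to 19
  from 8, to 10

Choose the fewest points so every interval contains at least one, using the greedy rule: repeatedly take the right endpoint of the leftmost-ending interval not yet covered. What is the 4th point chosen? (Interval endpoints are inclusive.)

By right end: [1,3]  [4,8]  [7,9]  [8,10]  [12,14]  [14,16]  [12,17]  [17,18]  [17,19]  [21,22]  [20,24]
[1,3] uncovered → point at 3; [4,8] uncovered → point at 8; [12,14] uncovered → point at 14; [17,18] uncovered → point at 18; [21,22] uncovered → point at 22.
Points: 3, 8, 14, 18, 22 (5 total).

18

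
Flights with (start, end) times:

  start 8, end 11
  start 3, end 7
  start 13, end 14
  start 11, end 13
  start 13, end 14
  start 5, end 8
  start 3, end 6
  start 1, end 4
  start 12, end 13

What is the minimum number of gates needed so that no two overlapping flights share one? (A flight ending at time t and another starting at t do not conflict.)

3

The answer is the maximum number of intervals overlapping at any instant.
Events (time:±→running): 1:+→1 3:+→2 3:+→3 … peak 3.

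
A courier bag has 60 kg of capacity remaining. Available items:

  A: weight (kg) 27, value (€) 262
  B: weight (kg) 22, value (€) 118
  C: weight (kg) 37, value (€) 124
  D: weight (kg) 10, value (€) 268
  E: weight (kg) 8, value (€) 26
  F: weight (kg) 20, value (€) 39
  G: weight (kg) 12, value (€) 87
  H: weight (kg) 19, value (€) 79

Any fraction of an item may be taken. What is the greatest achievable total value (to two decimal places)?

Ratios (sorted): D 26.80, A 9.70, G 7.25, B 5.36, H 4.16, C 3.35, E 3.25, F 1.95
take D (10 @ 268); take A (27 @ 262); take G (12 @ 87); take 11/22 of B → 59.00. Capacity used 60/60.
Total value = 676.00

676.00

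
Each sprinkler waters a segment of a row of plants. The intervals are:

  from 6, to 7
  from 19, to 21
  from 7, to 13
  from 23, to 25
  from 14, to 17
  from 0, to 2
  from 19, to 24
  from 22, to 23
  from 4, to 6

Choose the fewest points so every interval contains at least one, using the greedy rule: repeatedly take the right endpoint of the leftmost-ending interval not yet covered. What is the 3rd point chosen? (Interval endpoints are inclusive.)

13

Process intervals by earliest right end; each time one isn't hit yet, stab at its right endpoint.
By right end: [0,2]  [4,6]  [6,7]  [7,13]  [14,17]  [19,21]  [22,23]  [19,24]  [23,25]
[0,2] uncovered → point at 2; [4,6] uncovered → point at 6; [7,13] uncovered → point at 13; [14,17] uncovered → point at 17; [19,21] uncovered → point at 21; [22,23] uncovered → point at 23.
Points: 2, 6, 13, 17, 21, 23 (6 total).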